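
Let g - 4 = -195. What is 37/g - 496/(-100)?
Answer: 22759/4775 ≈ 4.7663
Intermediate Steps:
g = -191 (g = 4 - 195 = -191)
37/g - 496/(-100) = 37/(-191) - 496/(-100) = 37*(-1/191) - 496*(-1/100) = -37/191 + 124/25 = 22759/4775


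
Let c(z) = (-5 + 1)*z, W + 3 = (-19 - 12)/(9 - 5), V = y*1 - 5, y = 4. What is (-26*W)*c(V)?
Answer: 1118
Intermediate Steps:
V = -1 (V = 4*1 - 5 = 4 - 5 = -1)
W = -43/4 (W = -3 + (-19 - 12)/(9 - 5) = -3 - 31/4 = -43/4 ≈ -10.750)
c(z) = -4*z
(-26*W)*c(V) = (-26*(-43/4))*(-4*(-1)) = (559/2)*4 = 1118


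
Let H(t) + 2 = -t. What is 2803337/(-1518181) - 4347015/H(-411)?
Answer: -6600702144548/620936029 ≈ -10630.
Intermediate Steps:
H(t) = -2 - t
2803337/(-1518181) - 4347015/H(-411) = 2803337/(-1518181) - 4347015/(-2 - 1*(-411)) = 2803337*(-1/1518181) - 4347015/(-2 + 411) = -2803337/1518181 - 4347015/409 = -6600702144548/620936029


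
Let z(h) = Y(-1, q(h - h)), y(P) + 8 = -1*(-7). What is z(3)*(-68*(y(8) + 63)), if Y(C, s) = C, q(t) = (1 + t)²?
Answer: 4216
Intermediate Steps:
y(P) = -1 (y(P) = -8 - 1*(-7) = -8 + 7 = -1)
z(h) = -1
z(3)*(-68*(y(8) + 63)) = -(-68)*(-1 + 63) = -(-68)*62 = -1*(-4216) = 4216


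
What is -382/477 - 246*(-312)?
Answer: 36610322/477 ≈ 76751.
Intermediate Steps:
-382/477 - 246*(-312) = -382*1/477 + 76752 = -382/477 + 76752 = 36610322/477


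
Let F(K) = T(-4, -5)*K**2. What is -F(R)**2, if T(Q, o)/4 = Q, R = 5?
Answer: -160000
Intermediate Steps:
T(Q, o) = 4*Q
F(K) = -16*K**2 (F(K) = (4*(-4))*K**2 = -16*K**2)
-F(R)**2 = -(-16*5**2)**2 = -(-16*25)**2 = -1*(-400)**2 = -1*160000 = -160000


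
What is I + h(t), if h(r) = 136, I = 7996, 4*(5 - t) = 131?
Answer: 8132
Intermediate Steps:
t = -111/4 (t = 5 - ¼*131 = 5 - 131/4 = -111/4 ≈ -27.750)
I + h(t) = 7996 + 136 = 8132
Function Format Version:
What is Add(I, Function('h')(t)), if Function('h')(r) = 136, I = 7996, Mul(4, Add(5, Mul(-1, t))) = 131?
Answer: 8132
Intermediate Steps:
t = Rational(-111, 4) (t = Add(5, Mul(Rational(-1, 4), 131)) = Add(5, Rational(-131, 4)) = Rational(-111, 4) ≈ -27.750)
Add(I, Function('h')(t)) = Add(7996, 136) = 8132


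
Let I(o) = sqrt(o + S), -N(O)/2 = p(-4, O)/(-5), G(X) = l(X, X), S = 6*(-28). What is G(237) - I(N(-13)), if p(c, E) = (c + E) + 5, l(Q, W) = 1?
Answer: 1 - 12*I*sqrt(30)/5 ≈ 1.0 - 13.145*I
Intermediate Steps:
S = -168
p(c, E) = 5 + E + c (p(c, E) = (E + c) + 5 = 5 + E + c)
G(X) = 1
N(O) = 2/5 + 2*O/5 (N(O) = -2*(5 + O - 4)/(-5) = -2*(1 + O)*(-1)/5 = -2*(-1/5 - O/5) = 2/5 + 2*O/5)
I(o) = sqrt(-168 + o) (I(o) = sqrt(o - 168) = sqrt(-168 + o))
G(237) - I(N(-13)) = 1 - sqrt(-168 + (2/5 + (2/5)*(-13))) = 1 - sqrt(-168 + (2/5 - 26/5)) = 1 - sqrt(-168 - 24/5) = 1 - sqrt(-864/5) = 1 - 12*I*sqrt(30)/5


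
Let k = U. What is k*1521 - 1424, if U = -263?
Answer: -401447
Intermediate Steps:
k = -263
k*1521 - 1424 = -263*1521 - 1424 = -400023 - 1424 = -401447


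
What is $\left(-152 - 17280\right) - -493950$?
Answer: $476518$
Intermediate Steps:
$\left(-152 - 17280\right) - -493950 = \left(-152 - 17280\right) + 493950 = -17432 + 493950 = 476518$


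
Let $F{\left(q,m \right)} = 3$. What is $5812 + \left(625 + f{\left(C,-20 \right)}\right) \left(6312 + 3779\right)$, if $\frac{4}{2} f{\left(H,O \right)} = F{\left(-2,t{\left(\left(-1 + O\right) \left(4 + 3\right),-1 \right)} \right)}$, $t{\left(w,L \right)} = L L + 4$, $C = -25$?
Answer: $\frac{12655647}{2} \approx 6.3278 \cdot 10^{6}$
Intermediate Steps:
$t{\left(w,L \right)} = 4 + L^{2}$ ($t{\left(w,L \right)} = L^{2} + 4 = 4 + L^{2}$)
$f{\left(H,O \right)} = \frac{3}{2}$ ($f{\left(H,O \right)} = \frac{1}{2} \cdot 3 = \frac{3}{2}$)
$5812 + \left(625 + f{\left(C,-20 \right)}\right) \left(6312 + 3779\right) = 5812 + \left(625 + \frac{3}{2}\right) \left(6312 + 3779\right) = 5812 + \frac{1253}{2} \cdot 10091 = 5812 + \frac{12644023}{2} = \frac{12655647}{2}$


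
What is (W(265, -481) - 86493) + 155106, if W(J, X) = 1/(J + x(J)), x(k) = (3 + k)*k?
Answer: 4891077706/71285 ≈ 68613.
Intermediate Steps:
x(k) = k*(3 + k)
W(J, X) = 1/(J + J*(3 + J))
(W(265, -481) - 86493) + 155106 = (1/(265*(4 + 265)) - 86493) + 155106 = ((1/265)/269 - 86493) + 155106 = ((1/265)*(1/269) - 86493) + 155106 = (1/71285 - 86493) + 155106 = -6165653504/71285 + 155106 = 4891077706/71285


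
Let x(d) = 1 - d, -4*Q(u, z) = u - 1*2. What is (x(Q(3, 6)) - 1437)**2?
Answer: 32982049/16 ≈ 2.0614e+6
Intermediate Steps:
Q(u, z) = 1/2 - u/4 (Q(u, z) = -(u - 1*2)/4 = -(u - 2)/4 = -(-2 + u)/4 = 1/2 - u/4)
(x(Q(3, 6)) - 1437)**2 = ((1 - (1/2 - 1/4*3)) - 1437)**2 = ((1 - (1/2 - 3/4)) - 1437)**2 = ((1 - 1*(-1/4)) - 1437)**2 = ((1 + 1/4) - 1437)**2 = (5/4 - 1437)**2 = (-5743/4)**2 = 32982049/16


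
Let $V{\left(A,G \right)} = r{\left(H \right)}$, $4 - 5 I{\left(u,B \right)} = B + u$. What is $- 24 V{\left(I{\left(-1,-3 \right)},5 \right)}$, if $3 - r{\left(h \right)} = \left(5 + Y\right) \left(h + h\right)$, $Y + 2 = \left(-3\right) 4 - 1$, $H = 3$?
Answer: $-1512$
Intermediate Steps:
$Y = -15$ ($Y = -2 - 13 = -15$)
$I{\left(u,B \right)} = \frac{4}{5} - \frac{B}{5} - \frac{u}{5}$ ($I{\left(u,B \right)} = \frac{4}{5} - \frac{B + u}{5} = \frac{4}{5} - \left(\frac{B}{5} + \frac{u}{5}\right) = \frac{4}{5} - \frac{B}{5} - \frac{u}{5}$)
$r{\left(h \right)} = 3 + 20 h$ ($r{\left(h \right)} = 3 - \left(5 - 15\right) \left(h + h\right) = 3 - - 10 \cdot 2 h = 3 - - 20 h = 3 + 20 h$)
$V{\left(A,G \right)} = 63$ ($V{\left(A,G \right)} = 3 + 20 \cdot 3 = 3 + 60 = 63$)
$- 24 V{\left(I{\left(-1,-3 \right)},5 \right)} = \left(-24\right) 63 = -1512$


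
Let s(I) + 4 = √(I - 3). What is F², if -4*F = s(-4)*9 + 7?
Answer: 137/8 - 261*I*√7/8 ≈ 17.125 - 86.318*I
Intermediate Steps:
s(I) = -4 + √(-3 + I) (s(I) = -4 + √(I - 3) = -4 + √(-3 + I))
F = 29/4 - 9*I*√7/4 (F = -((-4 + √(-3 - 4))*9 + 7)/4 = -((-4 + √(-7))*9 + 7)/4 = -((-4 + I*√7)*9 + 7)/4 = -((-36 + 9*I*√7) + 7)/4 = -(-29 + 9*I*√7)/4 = 29/4 - 9*I*√7/4 ≈ 7.25 - 5.9529*I)
F² = (29/4 - 9*I*√7/4)²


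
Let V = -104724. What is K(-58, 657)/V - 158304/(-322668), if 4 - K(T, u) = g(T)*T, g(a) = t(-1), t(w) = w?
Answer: 76831723/156440202 ≈ 0.49113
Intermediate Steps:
g(a) = -1
K(T, u) = 4 + T (K(T, u) = 4 - (-1)*T = 4 + T)
K(-58, 657)/V - 158304/(-322668) = (4 - 58)/(-104724) - 158304/(-322668) = -54*(-1/104724) - 158304*(-1/322668) = 3/5818 + 13192/26889 = 76831723/156440202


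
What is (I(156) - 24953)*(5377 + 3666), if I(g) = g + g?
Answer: -222828563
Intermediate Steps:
I(g) = 2*g
(I(156) - 24953)*(5377 + 3666) = (2*156 - 24953)*(5377 + 3666) = (312 - 24953)*9043 = -24641*9043 = -222828563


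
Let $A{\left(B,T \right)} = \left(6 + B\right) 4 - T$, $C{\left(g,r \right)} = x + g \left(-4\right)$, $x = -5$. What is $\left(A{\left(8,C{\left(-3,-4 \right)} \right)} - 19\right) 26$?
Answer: $780$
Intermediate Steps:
$C{\left(g,r \right)} = -5 - 4 g$ ($C{\left(g,r \right)} = -5 + g \left(-4\right) = -5 - 4 g$)
$A{\left(B,T \right)} = 24 - T + 4 B$ ($A{\left(B,T \right)} = \left(24 + 4 B\right) - T = 24 - T + 4 B$)
$\left(A{\left(8,C{\left(-3,-4 \right)} \right)} - 19\right) 26 = \left(\left(24 - \left(-5 - -12\right) + 4 \cdot 8\right) - 19\right) 26 = \left(\left(24 - \left(-5 + 12\right) + 32\right) - 19\right) 26 = \left(\left(24 - 7 + 32\right) - 19\right) 26 = \left(49 - 19\right) 26 = 30 \cdot 26 = 780$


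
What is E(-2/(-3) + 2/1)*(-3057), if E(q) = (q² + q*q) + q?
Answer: -154888/3 ≈ -51629.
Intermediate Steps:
E(q) = q + 2*q² (E(q) = (q² + q²) + q = 2*q² + q = q + 2*q²)
E(-2/(-3) + 2/1)*(-3057) = ((-2/(-3) + 2/1)*(1 + 2*(-2/(-3) + 2/1)))*(-3057) = ((-2*(-⅓) + 2*1)*(1 + 2*(-2*(-⅓) + 2*1)))*(-3057) = ((⅔ + 2)*(1 + 2*(⅔ + 2)))*(-3057) = (8*(1 + 2*(8/3))/3)*(-3057) = (8*(1 + 16/3)/3)*(-3057) = ((8/3)*(19/3))*(-3057) = (152/9)*(-3057) = -154888/3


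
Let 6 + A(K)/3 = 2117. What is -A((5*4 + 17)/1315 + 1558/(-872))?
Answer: -6333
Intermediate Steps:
A(K) = 6333 (A(K) = -18 + 3*2117 = -18 + 6351 = 6333)
-A((5*4 + 17)/1315 + 1558/(-872)) = -1*6333 = -6333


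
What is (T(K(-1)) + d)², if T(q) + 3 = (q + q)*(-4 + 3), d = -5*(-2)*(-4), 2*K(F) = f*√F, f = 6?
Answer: 1813 + 516*I ≈ 1813.0 + 516.0*I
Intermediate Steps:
K(F) = 3*√F (K(F) = (6*√F)/2 = 3*√F)
d = -40 (d = 10*(-4) = -40)
T(q) = -3 - 2*q (T(q) = -3 + (q + q)*(-4 + 3) = -3 + (2*q)*(-1) = -3 - 2*q)
(T(K(-1)) + d)² = ((-3 - 6*√(-1)) - 40)² = ((-3 - 6*I) - 40)² = (-43 - 6*I)²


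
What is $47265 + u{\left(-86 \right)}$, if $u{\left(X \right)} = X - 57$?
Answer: $47122$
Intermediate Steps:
$u{\left(X \right)} = -57 + X$
$47265 + u{\left(-86 \right)} = 47265 - 143 = 47122$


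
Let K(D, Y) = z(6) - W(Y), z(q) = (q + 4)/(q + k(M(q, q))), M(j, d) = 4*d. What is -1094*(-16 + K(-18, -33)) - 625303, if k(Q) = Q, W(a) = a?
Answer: -1932797/3 ≈ -6.4427e+5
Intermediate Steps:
z(q) = (4 + q)/(5*q) (z(q) = (q + 4)/(q + 4*q) = (4 + q)/((5*q)) = (4 + q)*(1/(5*q)) = (4 + q)/(5*q))
K(D, Y) = 1/3 - Y (K(D, Y) = (1/5)*(4 + 6)/6 - Y = (1/5)*(1/6)*10 - Y = 1/3 - Y)
-1094*(-16 + K(-18, -33)) - 625303 = -1094*(-16 + (1/3 - 1*(-33))) - 625303 = -1094*(-16 + (1/3 + 33)) - 625303 = -1094*(-16 + 100/3) - 625303 = -1094*52/3 - 625303 = -56888/3 - 625303 = -1932797/3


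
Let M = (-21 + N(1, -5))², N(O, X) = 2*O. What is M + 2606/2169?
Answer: 785615/2169 ≈ 362.20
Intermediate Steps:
M = 361 (M = (-21 + 2*1)² = (-21 + 2)² = (-19)² = 361)
M + 2606/2169 = 361 + 2606/2169 = 785615/2169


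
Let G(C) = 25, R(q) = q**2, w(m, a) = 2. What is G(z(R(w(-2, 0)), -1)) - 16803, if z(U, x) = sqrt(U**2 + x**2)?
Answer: -16778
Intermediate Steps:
G(z(R(w(-2, 0)), -1)) - 16803 = 25 - 16803 = -16778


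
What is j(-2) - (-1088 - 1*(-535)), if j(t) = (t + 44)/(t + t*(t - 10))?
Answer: 6104/11 ≈ 554.91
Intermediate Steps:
j(t) = (44 + t)/(t + t*(-10 + t))
j(-2) - (-1088 - 1*(-535)) = (44 - 2)/((-2)*(-9 - 2)) - (-1088 - 1*(-535)) = -½*42/(-11) - (-1088 + 535) = -½*(-1/11)*42 - 1*(-553) = 21/11 + 553 = 6104/11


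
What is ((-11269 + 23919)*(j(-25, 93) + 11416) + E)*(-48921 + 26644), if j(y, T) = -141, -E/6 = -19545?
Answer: -3179953087540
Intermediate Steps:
E = 117270 (E = -6*(-19545) = 117270)
((-11269 + 23919)*(j(-25, 93) + 11416) + E)*(-48921 + 26644) = ((-11269 + 23919)*(-141 + 11416) + 117270)*(-48921 + 26644) = (12650*11275 + 117270)*(-22277) = (142628750 + 117270)*(-22277) = 142746020*(-22277) = -3179953087540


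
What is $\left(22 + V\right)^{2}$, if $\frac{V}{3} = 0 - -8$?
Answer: $2116$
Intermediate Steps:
$V = 24$ ($V = 3 \left(0 - -8\right) = 3 \left(0 + 8\right) = 3 \cdot 8 = 24$)
$\left(22 + V\right)^{2} = \left(22 + 24\right)^{2} = 46^{2} = 2116$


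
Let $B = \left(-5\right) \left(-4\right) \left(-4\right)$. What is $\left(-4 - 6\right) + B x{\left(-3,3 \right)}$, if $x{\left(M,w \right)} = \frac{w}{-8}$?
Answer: $20$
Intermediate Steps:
$x{\left(M,w \right)} = - \frac{w}{8}$ ($x{\left(M,w \right)} = w \left(- \frac{1}{8}\right) = - \frac{w}{8}$)
$B = -80$ ($B = 20 \left(-4\right) = -80$)
$\left(-4 - 6\right) + B x{\left(-3,3 \right)} = \left(-4 - 6\right) - 80 \left(\left(- \frac{1}{8}\right) 3\right) = \left(-4 - 6\right) - -30 = -10 + 30 = 20$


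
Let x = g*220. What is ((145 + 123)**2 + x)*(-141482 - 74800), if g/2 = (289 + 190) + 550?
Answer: -113458076688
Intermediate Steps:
g = 2058 (g = 2*((289 + 190) + 550) = 2*(479 + 550) = 2*1029 = 2058)
x = 452760 (x = 2058*220 = 452760)
((145 + 123)**2 + x)*(-141482 - 74800) = ((145 + 123)**2 + 452760)*(-141482 - 74800) = (268**2 + 452760)*(-216282) = (71824 + 452760)*(-216282) = 524584*(-216282) = -113458076688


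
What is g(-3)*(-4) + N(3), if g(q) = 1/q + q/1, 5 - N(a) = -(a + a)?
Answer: 73/3 ≈ 24.333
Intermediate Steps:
N(a) = 5 + 2*a (N(a) = 5 - (-1)*(a + a) = 5 - (-1)*2*a = 5 - (-2)*a = 5 + 2*a)
g(q) = q + 1/q (g(q) = 1/q + q*1 = 1/q + q = q + 1/q)
g(-3)*(-4) + N(3) = (-3 + 1/(-3))*(-4) + (5 + 2*3) = (-3 - ⅓)*(-4) + (5 + 6) = -10/3*(-4) + 11 = 40/3 + 11 = 73/3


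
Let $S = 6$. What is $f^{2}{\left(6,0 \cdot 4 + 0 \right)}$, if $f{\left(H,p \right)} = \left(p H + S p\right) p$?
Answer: $0$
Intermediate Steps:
$f{\left(H,p \right)} = p \left(6 p + H p\right)$ ($f{\left(H,p \right)} = \left(p H + 6 p\right) p = \left(H p + 6 p\right) p = \left(6 p + H p\right) p = p \left(6 p + H p\right)$)
$f^{2}{\left(6,0 \cdot 4 + 0 \right)} = \left(\left(0 \cdot 4 + 0\right)^{2} \left(6 + 6\right)\right)^{2} = \left(\left(0 + 0\right)^{2} \cdot 12\right)^{2} = \left(0^{2} \cdot 12\right)^{2} = \left(0 \cdot 12\right)^{2} = 0^{2} = 0$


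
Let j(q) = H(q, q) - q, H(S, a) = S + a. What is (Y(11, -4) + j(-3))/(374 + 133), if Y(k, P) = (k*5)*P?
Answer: -223/507 ≈ -0.43984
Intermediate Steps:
Y(k, P) = 5*P*k (Y(k, P) = (5*k)*P = 5*P*k)
j(q) = q (j(q) = (q + q) - q = 2*q - q = q)
(Y(11, -4) + j(-3))/(374 + 133) = (5*(-4)*11 - 3)/(374 + 133) = (-220 - 3)/507 = -223*1/507 = -223/507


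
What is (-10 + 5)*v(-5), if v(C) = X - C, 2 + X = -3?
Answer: 0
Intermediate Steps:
X = -5 (X = -2 - 3 = -5)
v(C) = -5 - C
(-10 + 5)*v(-5) = (-10 + 5)*(-5 - 1*(-5)) = -5*(-5 + 5) = -5*0 = 0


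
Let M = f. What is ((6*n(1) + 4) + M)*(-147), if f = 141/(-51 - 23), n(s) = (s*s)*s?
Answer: -88053/74 ≈ -1189.9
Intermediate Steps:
n(s) = s³ (n(s) = s²*s = s³)
f = -141/74 (f = 141/(-74) = 141*(-1/74) = -141/74 ≈ -1.9054)
M = -141/74 ≈ -1.9054
((6*n(1) + 4) + M)*(-147) = ((6*1³ + 4) - 141/74)*(-147) = ((6*1 + 4) - 141/74)*(-147) = ((6 + 4) - 141/74)*(-147) = (10 - 141/74)*(-147) = (599/74)*(-147) = -88053/74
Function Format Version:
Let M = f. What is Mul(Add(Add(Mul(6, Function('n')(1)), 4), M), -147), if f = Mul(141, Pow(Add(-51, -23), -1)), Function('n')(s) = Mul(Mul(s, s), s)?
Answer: Rational(-88053, 74) ≈ -1189.9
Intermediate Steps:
Function('n')(s) = Pow(s, 3) (Function('n')(s) = Mul(Pow(s, 2), s) = Pow(s, 3))
f = Rational(-141, 74) (f = Mul(141, Pow(-74, -1)) = Mul(141, Rational(-1, 74)) = Rational(-141, 74) ≈ -1.9054)
M = Rational(-141, 74) ≈ -1.9054
Mul(Add(Add(Mul(6, Function('n')(1)), 4), M), -147) = Mul(Add(Add(Mul(6, Pow(1, 3)), 4), Rational(-141, 74)), -147) = Mul(Add(Add(Mul(6, 1), 4), Rational(-141, 74)), -147) = Mul(Add(Add(6, 4), Rational(-141, 74)), -147) = Mul(Add(10, Rational(-141, 74)), -147) = Mul(Rational(599, 74), -147) = Rational(-88053, 74)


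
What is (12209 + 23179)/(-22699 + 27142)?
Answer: 11796/1481 ≈ 7.9649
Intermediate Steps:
(12209 + 23179)/(-22699 + 27142) = 35388/4443 = 35388*(1/4443) = 11796/1481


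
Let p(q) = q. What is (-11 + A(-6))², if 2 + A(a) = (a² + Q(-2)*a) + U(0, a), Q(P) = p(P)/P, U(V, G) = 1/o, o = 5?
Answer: 7396/25 ≈ 295.84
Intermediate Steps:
U(V, G) = ⅕ (U(V, G) = 1/5 = ⅕)
Q(P) = 1 (Q(P) = P/P = 1)
A(a) = -9/5 + a + a² (A(a) = -2 + ((a² + 1*a) + ⅕) = -2 + ((a² + a) + ⅕) = -2 + ((a + a²) + ⅕) = -2 + (⅕ + a + a²) = -9/5 + a + a²)
(-11 + A(-6))² = (-11 + (-9/5 - 6 + (-6)²))² = (-11 + (-9/5 - 6 + 36))² = (-11 + 141/5)² = (86/5)² = 7396/25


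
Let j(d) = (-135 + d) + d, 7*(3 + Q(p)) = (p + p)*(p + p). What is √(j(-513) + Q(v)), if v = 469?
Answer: 4*√7783 ≈ 352.89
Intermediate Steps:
Q(p) = -3 + 4*p²/7 (Q(p) = -3 + ((p + p)*(p + p))/7 = -3 + ((2*p)*(2*p))/7 = -3 + (4*p²)/7 = -3 + 4*p²/7)
j(d) = -135 + 2*d
√(j(-513) + Q(v)) = √((-135 + 2*(-513)) + (-3 + (4/7)*469²)) = √((-135 - 1026) + (-3 + (4/7)*219961)) = √(-1161 + (-3 + 125692)) = √(-1161 + 125689) = √124528 = 4*√7783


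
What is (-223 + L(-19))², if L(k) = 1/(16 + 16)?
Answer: 50908225/1024 ≈ 49715.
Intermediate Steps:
L(k) = 1/32
(-223 + L(-19))² = (-223 + 1/32)² = (-7135/32)² = 50908225/1024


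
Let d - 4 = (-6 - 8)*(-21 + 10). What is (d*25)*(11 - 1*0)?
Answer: 43450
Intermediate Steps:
d = 158 (d = 4 + (-6 - 8)*(-21 + 10) = 4 - 14*(-11) = 4 + 154 = 158)
(d*25)*(11 - 1*0) = (158*25)*(11 - 1*0) = 3950*(11 + 0) = 3950*11 = 43450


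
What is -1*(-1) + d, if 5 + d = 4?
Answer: 0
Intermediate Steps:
d = -1 (d = -5 + 4 = -1)
-1*(-1) + d = -1*(-1) - 1 = 1 - 1 = 0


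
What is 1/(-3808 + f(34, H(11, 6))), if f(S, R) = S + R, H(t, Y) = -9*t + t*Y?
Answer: -1/3807 ≈ -0.00026267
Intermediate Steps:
H(t, Y) = -9*t + Y*t
f(S, R) = R + S
1/(-3808 + f(34, H(11, 6))) = 1/(-3808 + (11*(-9 + 6) + 34)) = 1/(-3808 + (11*(-3) + 34)) = 1/(-3808 + (-33 + 34)) = 1/(-3808 + 1) = 1/(-3807) = -1/3807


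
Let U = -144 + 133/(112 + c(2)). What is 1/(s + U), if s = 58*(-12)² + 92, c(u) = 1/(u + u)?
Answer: 449/3727232 ≈ 0.00012046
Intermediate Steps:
c(u) = 1/(2*u)
U = -64124/449 (U = -144 + 133/(112 + (½)/2) = -144 + 133/(112 + (½)*(½)) = -144 + 133/(112 + ¼) = -144 + 133/(449/4) = -144 + (4/449)*133 = -144 + 532/449 = -64124/449 ≈ -142.82)
s = 8444 (s = 58*144 + 92 = 8352 + 92 = 8444)
1/(s + U) = 1/(8444 - 64124/449) = 1/(3727232/449) = 449/3727232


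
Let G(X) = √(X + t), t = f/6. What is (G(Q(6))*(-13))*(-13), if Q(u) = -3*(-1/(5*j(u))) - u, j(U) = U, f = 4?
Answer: 169*I*√4710/30 ≈ 386.61*I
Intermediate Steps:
Q(u) = -u + 3/(5*u) (Q(u) = -3*(-1/(5*u)) - u = -(-3)/(5*u) - u = 3/(5*u) - u = -u + 3/(5*u))
t = ⅔ (t = 4/6 = 4*(⅙) = ⅔ ≈ 0.66667)
G(X) = √(⅔ + X) (G(X) = √(X + ⅔) = √(⅔ + X))
(G(Q(6))*(-13))*(-13) = ((√(6 + 9*(-1*6 + (⅗)/6))/3)*(-13))*(-13) = ((√(6 + 9*(-6 + (⅗)*(⅙)))/3)*(-13))*(-13) = ((√(6 + 9*(-6 + ⅒))/3)*(-13))*(-13) = ((√(6 + 9*(-59/10))/3)*(-13))*(-13) = ((√(6 - 531/10)/3)*(-13))*(-13) = ((√(-471/10)/3)*(-13))*(-13) = (((I*√4710/10)/3)*(-13))*(-13) = ((I*√4710/30)*(-13))*(-13) = -13*I*√4710/30*(-13) = 169*I*√4710/30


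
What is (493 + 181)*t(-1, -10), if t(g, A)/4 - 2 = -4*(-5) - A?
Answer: 86272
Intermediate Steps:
t(g, A) = 88 - 4*A (t(g, A) = 8 + 4*(-4*(-5) - A) = 8 + 4*(20 - A) = 8 + (80 - 4*A) = 88 - 4*A)
(493 + 181)*t(-1, -10) = (493 + 181)*(88 - 4*(-10)) = 674*(88 + 40) = 674*128 = 86272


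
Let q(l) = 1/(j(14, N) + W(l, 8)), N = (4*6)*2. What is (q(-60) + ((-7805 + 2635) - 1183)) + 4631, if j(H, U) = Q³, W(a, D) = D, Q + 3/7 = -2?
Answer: -3735361/2169 ≈ -1722.2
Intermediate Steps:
Q = -17/7 (Q = -3/7 - 2 = -17/7 ≈ -2.4286)
N = 48 (N = 24*2 = 48)
j(H, U) = -4913/343 (j(H, U) = (-17/7)³ = -4913/343)
q(l) = -343/2169 (q(l) = 1/(-4913/343 + 8) = 1/(-2169/343) = -343/2169)
(q(-60) + ((-7805 + 2635) - 1183)) + 4631 = (-343/2169 + ((-7805 + 2635) - 1183)) + 4631 = (-343/2169 + (-5170 - 1183)) + 4631 = (-343/2169 - 6353) + 4631 = -13780000/2169 + 4631 = -3735361/2169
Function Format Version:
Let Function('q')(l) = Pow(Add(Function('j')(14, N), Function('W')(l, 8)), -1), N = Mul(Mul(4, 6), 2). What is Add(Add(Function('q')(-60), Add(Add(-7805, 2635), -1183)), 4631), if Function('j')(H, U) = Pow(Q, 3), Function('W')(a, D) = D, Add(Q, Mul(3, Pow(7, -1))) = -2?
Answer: Rational(-3735361, 2169) ≈ -1722.2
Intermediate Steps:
Q = Rational(-17, 7) (Q = Add(Rational(-3, 7), -2) = Rational(-17, 7) ≈ -2.4286)
N = 48 (N = Mul(24, 2) = 48)
Function('j')(H, U) = Rational(-4913, 343) (Function('j')(H, U) = Pow(Rational(-17, 7), 3) = Rational(-4913, 343))
Function('q')(l) = Rational(-343, 2169) (Function('q')(l) = Pow(Add(Rational(-4913, 343), 8), -1) = Pow(Rational(-2169, 343), -1) = Rational(-343, 2169))
Add(Add(Function('q')(-60), Add(Add(-7805, 2635), -1183)), 4631) = Add(Add(Rational(-343, 2169), Add(Add(-7805, 2635), -1183)), 4631) = Add(Add(Rational(-343, 2169), Add(-5170, -1183)), 4631) = Add(Add(Rational(-343, 2169), -6353), 4631) = Add(Rational(-13780000, 2169), 4631) = Rational(-3735361, 2169)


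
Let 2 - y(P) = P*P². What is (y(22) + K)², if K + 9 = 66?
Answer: 112126921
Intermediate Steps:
K = 57 (K = -9 + 66 = 57)
y(P) = 2 - P³ (y(P) = 2 - P*P² = 2 - P³)
(y(22) + K)² = ((2 - 1*22³) + 57)² = ((2 - 1*10648) + 57)² = ((2 - 10648) + 57)² = (-10646 + 57)² = (-10589)² = 112126921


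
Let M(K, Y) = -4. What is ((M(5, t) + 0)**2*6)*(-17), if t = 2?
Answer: -1632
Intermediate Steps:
((M(5, t) + 0)**2*6)*(-17) = ((-4 + 0)**2*6)*(-17) = ((-4)**2*6)*(-17) = (16*6)*(-17) = 96*(-17) = -1632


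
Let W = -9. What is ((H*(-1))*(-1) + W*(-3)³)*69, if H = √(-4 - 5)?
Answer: 16767 + 207*I ≈ 16767.0 + 207.0*I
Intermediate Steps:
H = 3*I (H = √(-9) = 3*I ≈ 3.0*I)
((H*(-1))*(-1) + W*(-3)³)*69 = (((3*I)*(-1))*(-1) - 9*(-3)³)*69 = (-3*I*(-1) - 9*(-27))*69 = (3*I + 243)*69 = (243 + 3*I)*69 = 16767 + 207*I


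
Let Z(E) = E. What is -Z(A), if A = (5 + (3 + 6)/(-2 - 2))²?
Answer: -121/16 ≈ -7.5625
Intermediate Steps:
A = 121/16 (A = (5 + 9/(-4))² = (5 + 9*(-¼))² = (5 - 9/4)² = (11/4)² = 121/16 ≈ 7.5625)
-Z(A) = -1*121/16 = -121/16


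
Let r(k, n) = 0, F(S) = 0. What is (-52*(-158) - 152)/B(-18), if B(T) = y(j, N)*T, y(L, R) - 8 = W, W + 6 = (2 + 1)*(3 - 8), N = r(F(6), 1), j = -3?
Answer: 448/13 ≈ 34.462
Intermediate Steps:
N = 0
W = -21 (W = -6 + (2 + 1)*(3 - 8) = -6 + 3*(-5) = -6 - 15 = -21)
y(L, R) = -13 (y(L, R) = 8 - 21 = -13)
B(T) = -13*T
(-52*(-158) - 152)/B(-18) = (-52*(-158) - 152)/((-13*(-18))) = (8216 - 152)/234 = 8064*(1/234) = 448/13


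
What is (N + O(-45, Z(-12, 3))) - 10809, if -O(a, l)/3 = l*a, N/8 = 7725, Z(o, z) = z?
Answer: 51396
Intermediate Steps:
N = 61800 (N = 8*7725 = 61800)
O(a, l) = -3*a*l (O(a, l) = -3*l*a = -3*a*l)
(N + O(-45, Z(-12, 3))) - 10809 = (61800 - 3*(-45)*3) - 10809 = (61800 + 405) - 10809 = 62205 - 10809 = 51396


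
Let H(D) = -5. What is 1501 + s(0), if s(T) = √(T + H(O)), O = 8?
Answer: 1501 + I*√5 ≈ 1501.0 + 2.2361*I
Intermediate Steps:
s(T) = √(-5 + T) (s(T) = √(T - 5) = √(-5 + T))
1501 + s(0) = 1501 + √(-5 + 0) = 1501 + √(-5) = 1501 + I*√5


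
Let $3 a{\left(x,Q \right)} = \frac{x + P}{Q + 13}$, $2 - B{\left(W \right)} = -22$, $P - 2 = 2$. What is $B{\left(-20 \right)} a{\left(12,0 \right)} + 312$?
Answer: $\frac{4184}{13} \approx 321.85$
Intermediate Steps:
$P = 4$ ($P = 2 + 2 = 4$)
$B{\left(W \right)} = 24$ ($B{\left(W \right)} = 2 - -22 = 2 + 22 = 24$)
$a{\left(x,Q \right)} = \frac{4 + x}{3 \left(13 + Q\right)}$ ($a{\left(x,Q \right)} = \frac{\left(x + 4\right) \frac{1}{Q + 13}}{3} = \frac{\left(4 + x\right) \frac{1}{13 + Q}}{3} = \frac{\frac{1}{13 + Q} \left(4 + x\right)}{3} = \frac{4 + x}{3 \left(13 + Q\right)}$)
$B{\left(-20 \right)} a{\left(12,0 \right)} + 312 = 24 \frac{4 + 12}{3 \left(13 + 0\right)} + 312 = 24 \cdot \frac{1}{3} \cdot \frac{1}{13} \cdot 16 + 312 = 24 \cdot \frac{16}{39} + 312 = \frac{128}{13} + 312 = \frac{4184}{13}$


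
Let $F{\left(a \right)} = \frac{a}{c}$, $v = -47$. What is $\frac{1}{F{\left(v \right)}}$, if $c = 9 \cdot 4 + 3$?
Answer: $- \frac{39}{47} \approx -0.82979$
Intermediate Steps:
$c = 39$ ($c = 36 + 3 = 39$)
$F{\left(a \right)} = \frac{a}{39}$
$\frac{1}{F{\left(v \right)}} = \frac{1}{\frac{1}{39} \left(-47\right)} = \frac{1}{- \frac{47}{39}} = - \frac{39}{47}$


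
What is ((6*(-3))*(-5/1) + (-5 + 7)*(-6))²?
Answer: 6084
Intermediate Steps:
((6*(-3))*(-5/1) + (-5 + 7)*(-6))² = (-(-90) + 2*(-6))² = (-18*(-5) - 12)² = (90 - 12)² = 78² = 6084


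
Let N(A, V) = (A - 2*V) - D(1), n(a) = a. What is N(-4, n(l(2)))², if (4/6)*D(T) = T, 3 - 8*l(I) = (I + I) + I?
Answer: 361/16 ≈ 22.563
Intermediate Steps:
l(I) = 3/8 - 3*I/8 (l(I) = 3/8 - ((I + I) + I)/8 = 3/8 - (2*I + I)/8 = 3/8 - 3*I/8)
D(T) = 3*T/2
N(A, V) = -3/2 + A - 2*V (N(A, V) = (A - 2*V) - 3/2 = -3/2 + A - 2*V)
N(-4, n(l(2)))² = (-3/2 - 4 - 2*(3/8 - 3/8*2))² = (-3/2 - 4 - 2*(3/8 - ¾))² = (-3/2 - 4 - 2*(-3/8))² = (-3/2 - 4 + ¾)² = (-19/4)² = 361/16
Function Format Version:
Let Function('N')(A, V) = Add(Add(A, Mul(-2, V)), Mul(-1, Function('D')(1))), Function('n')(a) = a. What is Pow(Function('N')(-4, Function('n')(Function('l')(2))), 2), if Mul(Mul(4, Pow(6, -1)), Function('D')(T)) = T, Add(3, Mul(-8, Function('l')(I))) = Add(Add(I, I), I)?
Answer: Rational(361, 16) ≈ 22.563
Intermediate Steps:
Function('l')(I) = Add(Rational(3, 8), Mul(Rational(-3, 8), I)) (Function('l')(I) = Add(Rational(3, 8), Mul(Rational(-1, 8), Add(Add(I, I), I))) = Add(Rational(3, 8), Mul(Rational(-1, 8), Add(Mul(2, I), I))) = Add(Rational(3, 8), Mul(Rational(-1, 8), Mul(3, I))) = Add(Rational(3, 8), Mul(Rational(-3, 8), I)))
Function('D')(T) = Mul(Rational(3, 2), T)
Function('N')(A, V) = Add(Rational(-3, 2), A, Mul(-2, V)) (Function('N')(A, V) = Add(Add(A, Mul(-2, V)), Mul(-1, Mul(Rational(3, 2), 1))) = Add(Add(A, Mul(-2, V)), Mul(-1, Rational(3, 2))) = Add(Add(A, Mul(-2, V)), Rational(-3, 2)) = Add(Rational(-3, 2), A, Mul(-2, V)))
Pow(Function('N')(-4, Function('n')(Function('l')(2))), 2) = Pow(Add(Rational(-3, 2), -4, Mul(-2, Add(Rational(3, 8), Mul(Rational(-3, 8), 2)))), 2) = Pow(Add(Rational(-3, 2), -4, Mul(-2, Add(Rational(3, 8), Rational(-3, 4)))), 2) = Pow(Add(Rational(-3, 2), -4, Mul(-2, Rational(-3, 8))), 2) = Pow(Add(Rational(-3, 2), -4, Rational(3, 4)), 2) = Pow(Rational(-19, 4), 2) = Rational(361, 16)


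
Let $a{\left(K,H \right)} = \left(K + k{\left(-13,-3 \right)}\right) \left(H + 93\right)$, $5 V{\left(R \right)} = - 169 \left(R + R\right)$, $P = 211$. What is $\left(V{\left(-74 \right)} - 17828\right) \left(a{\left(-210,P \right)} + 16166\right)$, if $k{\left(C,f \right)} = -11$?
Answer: $\frac{3271682304}{5} \approx 6.5434 \cdot 10^{8}$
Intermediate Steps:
$V{\left(R \right)} = - \frac{338 R}{5}$ ($V{\left(R \right)} = \frac{\left(-169\right) \left(R + R\right)}{5} = \frac{\left(-169\right) 2 R}{5} = \frac{\left(-338\right) R}{5} = - \frac{338 R}{5}$)
$a{\left(K,H \right)} = \left(-11 + K\right) \left(93 + H\right)$ ($a{\left(K,H \right)} = \left(K - 11\right) \left(H + 93\right) = \left(-11 + K\right) \left(93 + H\right)$)
$\left(V{\left(-74 \right)} - 17828\right) \left(a{\left(-210,P \right)} + 16166\right) = \left(\left(- \frac{338}{5}\right) \left(-74\right) - 17828\right) \left(\left(-1023 - 2321 + 93 \left(-210\right) + 211 \left(-210\right)\right) + 16166\right) = \left(\frac{25012}{5} - 17828\right) \left(\left(-1023 - 2321 - 19530 - 44310\right) + 16166\right) = - \frac{64128 \left(-67184 + 16166\right)}{5} = \left(- \frac{64128}{5}\right) \left(-51018\right) = \frac{3271682304}{5}$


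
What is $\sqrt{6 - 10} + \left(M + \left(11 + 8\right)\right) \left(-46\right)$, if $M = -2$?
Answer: $-782 + 2 i \approx -782.0 + 2.0 i$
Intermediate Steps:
$\sqrt{6 - 10} + \left(M + \left(11 + 8\right)\right) \left(-46\right) = \sqrt{6 - 10} + \left(-2 + \left(11 + 8\right)\right) \left(-46\right) = \sqrt{-4} + \left(-2 + 19\right) \left(-46\right) = 2 i + 17 \left(-46\right) = 2 i - 782 = -782 + 2 i$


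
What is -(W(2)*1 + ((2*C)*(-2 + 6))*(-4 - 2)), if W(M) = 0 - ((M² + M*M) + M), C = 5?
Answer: 250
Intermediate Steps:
W(M) = -M - 2*M² (W(M) = 0 - ((M² + M²) + M) = 0 - (2*M² + M) = 0 - (M + 2*M²) = 0 + (-M - 2*M²) = -M - 2*M²)
-(W(2)*1 + ((2*C)*(-2 + 6))*(-4 - 2)) = -(-1*2*(1 + 2*2)*1 + ((2*5)*(-2 + 6))*(-4 - 2)) = -(-1*2*(1 + 4)*1 + (10*4)*(-6)) = -(-1*2*5*1 + 40*(-6)) = -(-10*1 - 240) = -(-10 - 240) = -1*(-250) = 250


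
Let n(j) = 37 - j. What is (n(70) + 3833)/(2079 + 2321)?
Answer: 19/22 ≈ 0.86364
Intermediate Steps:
(n(70) + 3833)/(2079 + 2321) = ((37 - 1*70) + 3833)/(2079 + 2321) = ((37 - 70) + 3833)/4400 = (-33 + 3833)*(1/4400) = 3800*(1/4400) = 19/22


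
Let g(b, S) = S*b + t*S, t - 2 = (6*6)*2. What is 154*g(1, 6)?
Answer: 69300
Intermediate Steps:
t = 74 (t = 2 + (6*6)*2 = 2 + 36*2 = 2 + 72 = 74)
g(b, S) = 74*S + S*b (g(b, S) = S*b + 74*S = 74*S + S*b)
154*g(1, 6) = 154*(6*(74 + 1)) = 154*(6*75) = 154*450 = 69300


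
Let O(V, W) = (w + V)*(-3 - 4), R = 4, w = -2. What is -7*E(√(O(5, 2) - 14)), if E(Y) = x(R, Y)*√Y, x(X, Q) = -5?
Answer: 35*35^(¼)*√I ≈ 60.196 + 60.196*I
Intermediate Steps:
O(V, W) = 14 - 7*V (O(V, W) = (-2 + V)*(-3 - 4) = (-2 + V)*(-7) = 14 - 7*V)
E(Y) = -5*√Y
-7*E(√(O(5, 2) - 14)) = -(-35)*√(√((14 - 7*5) - 14)) = -(-35)*√(√((14 - 35) - 14)) = -(-35)*√(√(-21 - 14)) = -(-35)*√(√(-35)) = -(-35)*√(I*√35) = -(-35)*35^(¼)*√I = 35*35^(¼)*√I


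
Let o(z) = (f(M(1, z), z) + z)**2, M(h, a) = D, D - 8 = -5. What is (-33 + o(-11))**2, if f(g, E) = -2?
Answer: 18496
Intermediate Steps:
D = 3 (D = 8 - 5 = 3)
M(h, a) = 3
o(z) = (-2 + z)**2
(-33 + o(-11))**2 = (-33 + (-2 - 11)**2)**2 = (-33 + (-13)**2)**2 = (-33 + 169)**2 = 136**2 = 18496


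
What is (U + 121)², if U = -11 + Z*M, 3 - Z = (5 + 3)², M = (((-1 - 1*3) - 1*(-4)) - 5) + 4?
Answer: 29241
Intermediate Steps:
M = -1 (M = (((-1 - 3) + 4) - 5) + 4 = ((-4 + 4) - 5) + 4 = (0 - 5) + 4 = -5 + 4 = -1)
Z = -61 (Z = 3 - (5 + 3)² = 3 - 1*8² = 3 - 1*64 = 3 - 64 = -61)
U = 50 (U = -11 - 61*(-1) = -11 + 61 = 50)
(U + 121)² = (50 + 121)² = 171² = 29241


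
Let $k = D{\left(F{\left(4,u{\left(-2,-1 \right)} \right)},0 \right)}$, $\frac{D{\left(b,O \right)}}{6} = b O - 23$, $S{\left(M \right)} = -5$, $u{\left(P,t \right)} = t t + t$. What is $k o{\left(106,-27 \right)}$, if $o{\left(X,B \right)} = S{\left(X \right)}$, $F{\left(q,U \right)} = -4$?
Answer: $690$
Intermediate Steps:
$u{\left(P,t \right)} = t + t^{2}$ ($u{\left(P,t \right)} = t^{2} + t = t + t^{2}$)
$o{\left(X,B \right)} = -5$
$D{\left(b,O \right)} = -138 + 6 O b$ ($D{\left(b,O \right)} = 6 \left(b O - 23\right) = 6 \left(O b - 23\right) = 6 \left(-23 + O b\right) = -138 + 6 O b$)
$k = -138$ ($k = -138 + 6 \cdot 0 \left(-4\right) = -138 + 0 = -138$)
$k o{\left(106,-27 \right)} = \left(-138\right) \left(-5\right) = 690$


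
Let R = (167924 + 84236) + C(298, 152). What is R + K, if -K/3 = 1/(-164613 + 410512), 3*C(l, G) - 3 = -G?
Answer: 185981036560/737697 ≈ 2.5211e+5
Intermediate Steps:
C(l, G) = 1 - G/3 (C(l, G) = 1 + (-G)/3 = 1 - G/3)
R = 756331/3 (R = (167924 + 84236) + (1 - ⅓*152) = 252160 + (1 - 152/3) = 252160 - 149/3 = 756331/3 ≈ 2.5211e+5)
K = -3/245899 (K = -3/(-164613 + 410512) = -3/245899 ≈ -1.2200e-5)
R + K = 756331/3 - 3/245899 = 185981036560/737697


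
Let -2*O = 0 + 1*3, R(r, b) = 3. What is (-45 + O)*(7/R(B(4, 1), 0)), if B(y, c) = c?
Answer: -217/2 ≈ -108.50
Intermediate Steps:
O = -3/2 (O = -(0 + 1*3)/2 = -(0 + 3)/2 = -½*3 = -3/2 ≈ -1.5000)
(-45 + O)*(7/R(B(4, 1), 0)) = (-45 - 3/2)*(7/3) = -651/(2*3) = -93/2*7/3 = -217/2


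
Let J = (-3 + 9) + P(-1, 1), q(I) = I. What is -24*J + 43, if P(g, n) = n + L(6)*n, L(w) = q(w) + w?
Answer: -413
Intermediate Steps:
L(w) = 2*w (L(w) = w + w = 2*w)
P(g, n) = 13*n (P(g, n) = n + (2*6)*n = n + 12*n = 13*n)
J = 19 (J = (-3 + 9) + 13*1 = 6 + 13 = 19)
-24*J + 43 = -24*19 + 43 = -456 + 43 = -413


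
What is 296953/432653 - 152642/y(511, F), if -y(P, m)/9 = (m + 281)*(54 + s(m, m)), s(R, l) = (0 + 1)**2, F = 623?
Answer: 4324381471/4208773140 ≈ 1.0275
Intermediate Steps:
s(R, l) = 1 (s(R, l) = 1**2 = 1)
y(P, m) = -139095 - 495*m (y(P, m) = -9*(m + 281)*(54 + 1) = -9*(281 + m)*55 = -9*(15455 + 55*m) = -139095 - 495*m)
296953/432653 - 152642/y(511, F) = 296953/432653 - 152642/(-139095 - 495*623) = 296953*(1/432653) - 152642/(-139095 - 308385) = 12911/18811 - 152642/(-447480) = 12911/18811 - 152642*(-1/447480) = 12911/18811 + 76321/223740 = 4324381471/4208773140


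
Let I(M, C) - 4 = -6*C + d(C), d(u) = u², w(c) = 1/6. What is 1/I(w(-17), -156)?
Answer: 1/25276 ≈ 3.9563e-5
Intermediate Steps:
w(c) = ⅙
I(M, C) = 4 + C² - 6*C (I(M, C) = 4 + (-6*C + C²) = 4 + (C² - 6*C) = 4 + C² - 6*C)
1/I(w(-17), -156) = 1/(4 + (-156)² - 6*(-156)) = 1/(4 + 24336 + 936) = 1/25276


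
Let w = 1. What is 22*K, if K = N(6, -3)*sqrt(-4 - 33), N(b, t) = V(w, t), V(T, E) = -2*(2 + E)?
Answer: 44*I*sqrt(37) ≈ 267.64*I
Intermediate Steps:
V(T, E) = -4 - 2*E
N(b, t) = -4 - 2*t
K = 2*I*sqrt(37) (K = (-4 - 2*(-3))*sqrt(-4 - 33) = (-4 + 6)*sqrt(-37) = 2*(I*sqrt(37)) = 2*I*sqrt(37) ≈ 12.166*I)
22*K = 22*(2*I*sqrt(37)) = 44*I*sqrt(37)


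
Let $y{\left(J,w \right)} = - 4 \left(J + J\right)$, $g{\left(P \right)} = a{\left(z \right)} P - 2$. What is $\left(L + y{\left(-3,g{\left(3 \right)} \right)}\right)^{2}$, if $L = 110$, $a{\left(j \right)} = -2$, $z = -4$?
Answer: $17956$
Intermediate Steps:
$g{\left(P \right)} = -2 - 2 P$ ($g{\left(P \right)} = - 2 P - 2 = -2 - 2 P$)
$y{\left(J,w \right)} = - 8 J$ ($y{\left(J,w \right)} = - 4 \cdot 2 J = - 8 J$)
$\left(L + y{\left(-3,g{\left(3 \right)} \right)}\right)^{2} = \left(110 - -24\right)^{2} = \left(110 + 24\right)^{2} = 134^{2} = 17956$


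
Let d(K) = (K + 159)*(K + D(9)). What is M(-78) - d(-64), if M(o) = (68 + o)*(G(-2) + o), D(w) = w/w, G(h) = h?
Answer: 6785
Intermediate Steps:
D(w) = 1
d(K) = (1 + K)*(159 + K) (d(K) = (K + 159)*(K + 1) = (159 + K)*(1 + K) = (1 + K)*(159 + K))
M(o) = (-2 + o)*(68 + o) (M(o) = (68 + o)*(-2 + o) = (-2 + o)*(68 + o))
M(-78) - d(-64) = (-136 + (-78)**2 + 66*(-78)) - (159 + (-64)**2 + 160*(-64)) = (-136 + 6084 - 5148) - (159 + 4096 - 10240) = 800 - 1*(-5985) = 800 + 5985 = 6785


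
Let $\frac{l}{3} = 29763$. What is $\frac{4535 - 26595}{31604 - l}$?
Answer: $\frac{4412}{11537} \approx 0.38242$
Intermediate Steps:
$l = 89289$ ($l = 3 \cdot 29763 = 89289$)
$\frac{4535 - 26595}{31604 - l} = \frac{4535 - 26595}{31604 - 89289} = - \frac{22060}{31604 - 89289} = - \frac{22060}{-57685} = \left(-22060\right) \left(- \frac{1}{57685}\right) = \frac{4412}{11537}$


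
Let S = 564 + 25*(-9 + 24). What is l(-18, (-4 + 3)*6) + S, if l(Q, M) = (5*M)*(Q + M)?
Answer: 1659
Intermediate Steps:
l(Q, M) = 5*M*(M + Q) (l(Q, M) = (5*M)*(M + Q) = 5*M*(M + Q))
S = 939 (S = 564 + 25*15 = 564 + 375 = 939)
l(-18, (-4 + 3)*6) + S = 5*((-4 + 3)*6)*((-4 + 3)*6 - 18) + 939 = 5*(-1*6)*(-1*6 - 18) + 939 = 5*(-6)*(-6 - 18) + 939 = 5*(-6)*(-24) + 939 = 720 + 939 = 1659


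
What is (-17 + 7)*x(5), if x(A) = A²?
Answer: -250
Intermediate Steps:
(-17 + 7)*x(5) = (-17 + 7)*5² = -10*25 = -250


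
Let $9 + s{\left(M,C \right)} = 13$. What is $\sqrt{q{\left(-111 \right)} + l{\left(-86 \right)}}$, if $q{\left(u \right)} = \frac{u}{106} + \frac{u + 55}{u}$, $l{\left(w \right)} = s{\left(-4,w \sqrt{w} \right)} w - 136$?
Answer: $\frac{i \sqrt{66525728790}}{11766} \approx 21.921 i$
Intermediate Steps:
$s{\left(M,C \right)} = 4$ ($s{\left(M,C \right)} = -9 + 13 = 4$)
$l{\left(w \right)} = -136 + 4 w$ ($l{\left(w \right)} = 4 w - 136 = -136 + 4 w$)
$q{\left(u \right)} = \frac{u}{106} + \frac{55 + u}{u}$ ($q{\left(u \right)} = u \frac{1}{106} + \frac{55 + u}{u} = \frac{u}{106} + \frac{55 + u}{u}$)
$\sqrt{q{\left(-111 \right)} + l{\left(-86 \right)}} = \sqrt{\left(1 + \frac{55}{-111} + \frac{1}{106} \left(-111\right)\right) + \left(-136 + 4 \left(-86\right)\right)} = \sqrt{\left(1 + 55 \left(- \frac{1}{111}\right) - \frac{111}{106}\right) - 480} = \sqrt{\left(1 - \frac{55}{111} - \frac{111}{106}\right) - 480} = \sqrt{- \frac{6385}{11766} - 480} = \sqrt{- \frac{5654065}{11766}} = \frac{i \sqrt{66525728790}}{11766}$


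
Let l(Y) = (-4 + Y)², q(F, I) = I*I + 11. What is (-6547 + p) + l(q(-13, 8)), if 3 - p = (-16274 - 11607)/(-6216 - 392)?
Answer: -1422815/944 ≈ -1507.2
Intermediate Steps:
q(F, I) = 11 + I² (q(F, I) = I² + 11 = 11 + I²)
p = -1151/944 (p = 3 - (-16274 - 11607)/(-6216 - 392) = 3 - (-27881)/(-6608) = 3 - (-27881)*(-1)/6608 = 3 - 1*3983/944 = 3 - 3983/944 = -1151/944 ≈ -1.2193)
(-6547 + p) + l(q(-13, 8)) = (-6547 - 1151/944) + (-4 + (11 + 8²))² = -6181519/944 + (-4 + (11 + 64))² = -6181519/944 + (-4 + 75)² = -6181519/944 + 71² = -6181519/944 + 5041 = -1422815/944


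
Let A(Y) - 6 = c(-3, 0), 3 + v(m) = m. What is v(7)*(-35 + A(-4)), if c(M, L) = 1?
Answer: -112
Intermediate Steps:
v(m) = -3 + m
A(Y) = 7 (A(Y) = 6 + 1 = 7)
v(7)*(-35 + A(-4)) = (-3 + 7)*(-35 + 7) = 4*(-28) = -112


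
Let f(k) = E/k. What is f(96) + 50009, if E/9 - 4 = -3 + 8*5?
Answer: 1600411/32 ≈ 50013.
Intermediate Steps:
E = 369 (E = 36 + 9*(-3 + 8*5) = 36 + 9*(-3 + 40) = 36 + 9*37 = 36 + 333 = 369)
f(k) = 369/k
f(96) + 50009 = 369/96 + 50009 = 369*(1/96) + 50009 = 123/32 + 50009 = 1600411/32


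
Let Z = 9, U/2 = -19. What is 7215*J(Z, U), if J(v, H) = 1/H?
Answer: -7215/38 ≈ -189.87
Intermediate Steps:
U = -38 (U = 2*(-19) = -38)
7215*J(Z, U) = 7215/(-38) = 7215*(-1/38) = -7215/38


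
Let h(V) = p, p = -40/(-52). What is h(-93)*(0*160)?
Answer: 0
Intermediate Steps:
p = 10/13 (p = -40*(-1/52) = 10/13 ≈ 0.76923)
h(V) = 10/13
h(-93)*(0*160) = 10*(0*160)/13 = (10/13)*0 = 0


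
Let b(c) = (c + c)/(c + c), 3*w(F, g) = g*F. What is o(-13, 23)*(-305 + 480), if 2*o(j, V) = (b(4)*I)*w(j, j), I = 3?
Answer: 29575/2 ≈ 14788.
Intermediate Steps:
w(F, g) = F*g/3 (w(F, g) = (g*F)/3 = (F*g)/3 = F*g/3)
b(c) = 1 (b(c) = (2*c)/((2*c)) = (2*c)*(1/(2*c)) = 1)
o(j, V) = j²/2 (o(j, V) = ((1*3)*(j*j/3))/2 = (3*(j²/3))/2 = j²/2)
o(-13, 23)*(-305 + 480) = ((½)*(-13)²)*(-305 + 480) = ((½)*169)*175 = (169/2)*175 = 29575/2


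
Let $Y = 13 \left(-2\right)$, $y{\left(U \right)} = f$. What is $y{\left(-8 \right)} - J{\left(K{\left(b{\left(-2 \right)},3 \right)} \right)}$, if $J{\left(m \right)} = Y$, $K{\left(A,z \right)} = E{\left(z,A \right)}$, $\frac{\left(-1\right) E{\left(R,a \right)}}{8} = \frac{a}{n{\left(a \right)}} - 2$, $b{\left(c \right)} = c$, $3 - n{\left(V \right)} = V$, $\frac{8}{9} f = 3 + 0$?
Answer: $\frac{235}{8} \approx 29.375$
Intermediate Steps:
$f = \frac{27}{8}$ ($f = \frac{9 \left(3 + 0\right)}{8} = \frac{9}{8} \cdot 3 = \frac{27}{8} \approx 3.375$)
$y{\left(U \right)} = \frac{27}{8}$
$n{\left(V \right)} = 3 - V$
$E{\left(R,a \right)} = 16 - \frac{8 a}{3 - a}$ ($E{\left(R,a \right)} = - 8 \left(\frac{a}{3 - a} - 2\right) = - 8 \left(-2 + \frac{a}{3 - a}\right) = 16 - \frac{8 a}{3 - a}$)
$K{\left(A,z \right)} = \frac{24 \left(-2 + A\right)}{-3 + A}$
$Y = -26$
$J{\left(m \right)} = -26$
$y{\left(-8 \right)} - J{\left(K{\left(b{\left(-2 \right)},3 \right)} \right)} = \frac{27}{8} - -26 = \frac{27}{8} + 26 = \frac{235}{8}$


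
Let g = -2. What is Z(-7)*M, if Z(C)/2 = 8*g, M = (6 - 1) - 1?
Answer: -128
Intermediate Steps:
M = 4 (M = 5 - 1 = 4)
Z(C) = -32 (Z(C) = 2*(8*(-2)) = 2*(-16) = -32)
Z(-7)*M = -32*4 = -128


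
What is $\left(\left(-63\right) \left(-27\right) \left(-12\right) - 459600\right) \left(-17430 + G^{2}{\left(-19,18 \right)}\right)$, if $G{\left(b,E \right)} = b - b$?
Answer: $8366609160$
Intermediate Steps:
$G{\left(b,E \right)} = 0$
$\left(\left(-63\right) \left(-27\right) \left(-12\right) - 459600\right) \left(-17430 + G^{2}{\left(-19,18 \right)}\right) = \left(\left(-63\right) \left(-27\right) \left(-12\right) - 459600\right) \left(-17430 + 0^{2}\right) = \left(1701 \left(-12\right) - 459600\right) \left(-17430 + 0\right) = \left(-20412 - 459600\right) \left(-17430\right) = \left(-480012\right) \left(-17430\right) = 8366609160$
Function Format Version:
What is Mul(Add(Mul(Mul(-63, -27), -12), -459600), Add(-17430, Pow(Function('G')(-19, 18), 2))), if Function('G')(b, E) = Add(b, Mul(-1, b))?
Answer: 8366609160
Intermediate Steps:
Function('G')(b, E) = 0
Mul(Add(Mul(Mul(-63, -27), -12), -459600), Add(-17430, Pow(Function('G')(-19, 18), 2))) = Mul(Add(Mul(Mul(-63, -27), -12), -459600), Add(-17430, Pow(0, 2))) = Mul(Add(Mul(1701, -12), -459600), Add(-17430, 0)) = Mul(Add(-20412, -459600), -17430) = Mul(-480012, -17430) = 8366609160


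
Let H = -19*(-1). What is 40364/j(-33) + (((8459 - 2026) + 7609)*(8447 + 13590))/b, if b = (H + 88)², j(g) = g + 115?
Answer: 12918249432/469409 ≈ 27520.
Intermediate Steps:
H = 19
j(g) = 115 + g
b = 11449 (b = (19 + 88)² = 107² = 11449)
40364/j(-33) + (((8459 - 2026) + 7609)*(8447 + 13590))/b = 40364/(115 - 33) + (((8459 - 2026) + 7609)*(8447 + 13590))/11449 = 40364/82 + ((6433 + 7609)*22037)*(1/11449) = 40364*(1/82) + (14042*22037)*(1/11449) = 20182/41 + 309443554*(1/11449) = 20182/41 + 309443554/11449 = 12918249432/469409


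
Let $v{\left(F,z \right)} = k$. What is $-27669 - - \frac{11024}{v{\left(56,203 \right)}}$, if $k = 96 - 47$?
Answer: $- \frac{1344757}{49} \approx -27444.0$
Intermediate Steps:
$k = 49$ ($k = 96 - 47 = 49$)
$v{\left(F,z \right)} = 49$
$-27669 - - \frac{11024}{v{\left(56,203 \right)}} = -27669 - - \frac{11024}{49} = -27669 + \frac{11024}{49} = - \frac{1344757}{49}$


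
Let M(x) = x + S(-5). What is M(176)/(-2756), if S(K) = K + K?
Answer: -83/1378 ≈ -0.060232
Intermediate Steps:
S(K) = 2*K
M(x) = -10 + x (M(x) = x + 2*(-5) = x - 10 = -10 + x)
M(176)/(-2756) = (-10 + 176)/(-2756) = 166*(-1/2756) = -83/1378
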